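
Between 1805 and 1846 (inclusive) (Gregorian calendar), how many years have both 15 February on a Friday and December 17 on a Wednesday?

1

Check each year's weekday for 15 February and December 17:
  1805: Fri/Tue  1806: Sat/Wed  1807: Sun/Thu  1808: Mon/Sat  1809: Wed/Sun  1810: Thu/Mon  1811: Fri/Tue  1812: Sat/Thu  1813: Mon/Fri  1814: Tue/Sat  1815: Wed/Sun  1816: Thu/Tue  1817: Sat/Wed  1818: Sun/Thu  …(14 more)…  1833: Fri/Tue  1834: Sat/Wed  1835: Sun/Thu  1836: Mon/Sat  1837: Wed/Sun  1838: Thu/Mon  1839: Fri/Tue  1840: Sat/Thu  1841: Mon/Fri  1842: Tue/Sat  1843: Wed/Sun  1844: Thu/Tue  1845: Sat/Wed  1846: Sun/Thu
Both conditions hold in: 1828 — 1.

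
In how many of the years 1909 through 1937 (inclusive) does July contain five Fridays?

July has 31 days; it has five Fridays when Friday falls among the first (month-length − 28) days — i.e. when July 1 is one of Friday/Thursday/Wednesday.
July 1 by year: 1909:Thu✓ 1910:Fri✓ 1911:Sat 1912:Mon 1913:Tue 1914:Wed✓ 1915:Thu✓ 1916:Sat 1917:Sun 1918:Mon 1919:Tue 1920:Thu✓ 1921:Fri✓ 1922:Sat 1923:Sun 1924:Tue 1925:Wed✓ 1926:Thu✓ 1927:Fri✓ 1928:Sun 1929:Mon 1930:Tue 1931:Wed✓ 1932:Fri✓ 1933:Sat 1934:Sun 1935:Mon 1936:Wed✓ 1937:Thu✓
Years with five Fridays: 1909, 1910, 1914, 1915, 1920, 1921, 1925, 1926, 1927, 1931, 1932, 1936, 1937 → 13.

13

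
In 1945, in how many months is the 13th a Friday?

2

Check the 13th of each month of 1945: Jan 13: Sat, Feb 13: Tue, Mar 13: Tue, Apr 13: Fri, May 13: Sun, Jun 13: Wed, Jul 13: Fri, Aug 13: Mon, Sep 13: Thu, Oct 13: Sat, Nov 13: Tue, Dec 13: Thu.
Friday occurs in April, July — 2 months.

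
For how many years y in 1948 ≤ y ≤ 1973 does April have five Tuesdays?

6

April has 30 days; it has five Tuesdays when Tuesday falls among the first (month-length − 28) days — i.e. when April 1 is one of Tuesday/Monday.
April 1 by year: 1948:Thu 1949:Fri 1950:Sat 1951:Sun 1952:Tue✓ 1953:Wed 1954:Thu 1955:Fri 1956:Sun 1957:Mon✓ 1958:Tue✓ 1959:Wed 1960:Fri 1961:Sat 1962:Sun 1963:Mon✓ 1964:Wed 1965:Thu 1966:Fri 1967:Sat 1968:Mon✓ 1969:Tue✓ 1970:Wed 1971:Thu 1972:Sat 1973:Sun
Years with five Tuesdays: 1952, 1957, 1958, 1963, 1968, 1969 → 6.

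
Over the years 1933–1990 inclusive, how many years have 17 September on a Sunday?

9

Track 17 September's weekday year by year (advancing +1, or +2 across a Feb 29):
  1933: Sun ✓  1934: Mon (+1)  1935: Tue (+1)  1936: Thu (+2)  1937: Fri (+1)
  1938: Sat (+1)  1939: Sun (+1) ✓  1940: Tue (+2)  1941: Wed (+1)  1942: Thu (+1)
  1943: Fri (+1)  1944: Sun (+2) ✓  1945: Mon (+1)  1946: Tue (+1)  … (30 more years) …
  1977: Sat (+1)  1978: Sun (+1) ✓  1979: Mon (+1)  1980: Wed (+2)  1981: Thu (+1)
  1982: Fri (+1)  1983: Sat (+1)  1984: Mon (+2)  1985: Tue (+1)  1986: Wed (+1)
  1987: Thu (+1)  1988: Sat (+2)  1989: Sun (+1) ✓  1990: Mon (+1)
Sunday years: 1933, 1939, 1944, 1950, 1961, 1967, 1972, 1978, 1989 — 9 in total.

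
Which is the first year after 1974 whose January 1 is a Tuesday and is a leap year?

1980

Jan 1 advances by 2 weekdays after a leap year and by 1 after a common year.
1974: Jan 1 is Tuesday.
1975: Wednesday
1976: Thursday (leap)
1977: Saturday
1978: Sunday
1979: Monday
1980: Tuesday (leap)
1980 begins on a Tuesday and is a leap year.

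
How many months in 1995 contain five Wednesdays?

4

A month of length L has five Wednesdays iff its first Wednesday is on day ≤ L−28 (so day 1–3 in a 31-day month, 1–2 in a 30-day month, day 1 in a leap February).
Checking each month of 1995: Jan starts Sun (31d); Feb starts Wed (28d); Mar starts Wed (31d) ✓; Apr starts Sat (30d); May starts Mon (31d) ✓; Jun starts Thu (30d); Jul starts Sat (31d); Aug starts Tue (31d) ✓; Sep starts Fri (30d); Oct starts Sun (31d); Nov starts Wed (30d) ✓; Dec starts Fri (31d).
Five-Wednesday months: March, May, August, November → 4.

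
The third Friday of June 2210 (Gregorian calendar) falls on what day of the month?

15

June 1, 2210 is a Friday, so the first Friday is the 1st.
The third Friday is 1 + 14 = 15.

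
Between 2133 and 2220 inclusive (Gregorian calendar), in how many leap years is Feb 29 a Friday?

2

Leap years in 2133–2220: 21 of them.
Feb 29 weekday advances by 5 (mod 7) from one leap year to the next four years later (or differs when a century non-leap intervenes).
Leap-day weekdays: 2136:Wed 2140:Mon 2144:Sat 2148:Thu 2152:Tue 2156:Sun 2160:Fri✓ 2164:Wed 2168:Mon 2172:Sat 2176:Thu 2180:Tue 2184:Sun 2188:Fri✓ 2192:Wed 2196:Mon 2204:Wed 2208:Mon 2212:Sat 2216:Thu 2220:Tue
Friday: 2160, 2188 → 2.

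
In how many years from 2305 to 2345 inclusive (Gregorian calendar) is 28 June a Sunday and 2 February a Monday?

Check each year's weekday for 28 June and 2 February:
  2305: Wed/Thu  2306: Thu/Fri  2307: Fri/Sat  2308: Sun/Sun  2309: Mon/Tue  2310: Tue/Wed  2311: Wed/Thu  2312: Fri/Fri  2313: Sat/Sun  2314: Sun/Mon ✓  2315: Mon/Tue  2316: Wed/Wed  2317: Thu/Fri  2318: Fri/Sat  …(13 more)…  2332: Tue/Tue  2333: Wed/Thu  2334: Thu/Fri  2335: Fri/Sat  2336: Sun/Sun  2337: Mon/Tue  2338: Tue/Wed  2339: Wed/Thu  2340: Fri/Fri  2341: Sat/Sun  2342: Sun/Mon ✓  2343: Mon/Tue  2344: Wed/Wed  2345: Thu/Fri
Both conditions hold in: 2314, 2325, 2331, 2342 — 4.

4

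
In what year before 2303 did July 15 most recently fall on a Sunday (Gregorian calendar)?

2300

From one year to the next, a fixed date's weekday advances by 1, or by 2 when a Feb 29 lies between the two dates.
2303: July 15 is Wednesday.
2302: Tuesday (−1)
2301: Monday (−1)
2300: Sunday (−1)
July 15 falls on a Sunday in 2300.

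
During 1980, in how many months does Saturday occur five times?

A month of length L has five Saturdays iff its first Saturday is on day ≤ L−28 (so day 1–3 in a 31-day month, 1–2 in a 30-day month, day 1 in a leap February).
Checking each month of 1980: Jan starts Tue (31d); Feb starts Fri (29d); Mar starts Sat (31d) ✓; Apr starts Tue (30d); May starts Thu (31d) ✓; Jun starts Sun (30d); Jul starts Tue (31d); Aug starts Fri (31d) ✓; Sep starts Mon (30d); Oct starts Wed (31d); Nov starts Sat (30d) ✓; Dec starts Mon (31d).
Five-Saturday months: March, May, August, November → 4.

4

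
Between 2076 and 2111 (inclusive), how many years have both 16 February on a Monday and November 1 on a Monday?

Check each year's weekday for 16 February and November 1:
  2076: Sun/Sun  2077: Tue/Mon  2078: Wed/Tue  2079: Thu/Wed  2080: Fri/Fri  2081: Sun/Sat  2082: Mon/Sun  2083: Tue/Mon  2084: Wed/Wed  2085: Fri/Thu  2086: Sat/Fri  2087: Sun/Sat  2088: Mon/Mon ✓  2089: Wed/Tue  …(8 more)…  2098: Sun/Sat  2099: Mon/Sun  2100: Tue/Mon  2101: Wed/Tue  2102: Thu/Wed  2103: Fri/Thu  2104: Sat/Sat  2105: Mon/Sun  2106: Tue/Mon  2107: Wed/Tue  2108: Thu/Thu  2109: Sat/Fri  2110: Sun/Sat  2111: Mon/Sun
Both conditions hold in: 2088 — 1.

1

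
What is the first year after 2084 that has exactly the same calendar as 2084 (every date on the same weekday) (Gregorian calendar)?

2124

Two years share a calendar iff Jan 1 falls on the same weekday and both are leap or both are common. 2084: Jan 1 is Saturday, leap year.
2085: Jan 1 Monday, common
2086: Jan 1 Tuesday, common
2087: Jan 1 Wednesday, common
2088: Jan 1 Thursday, leap
2089: Jan 1 Saturday, common
2090: Jan 1 Sunday, common
2091: Jan 1 Monday, common
2092: Jan 1 Tuesday, leap
2093: Jan 1 Thursday, common
2094: Jan 1 Friday, common
2095: Jan 1 Saturday, common
2096: Jan 1 Sunday, leap
2097: Jan 1 Tuesday, common
2098: Jan 1 Wednesday, common
2099: Jan 1 Thursday, common
2100: Jan 1 Friday, common
2101: Jan 1 Saturday, common
2102: Jan 1 Sunday, common
2103: Jan 1 Monday, common
2104: Jan 1 Tuesday, leap
2105: Jan 1 Thursday, common
2106: Jan 1 Friday, common
2107: Jan 1 Saturday, common
2108: Jan 1 Sunday, leap
2109: Jan 1 Tuesday, common
2110: Jan 1 Wednesday, common
2111: Jan 1 Thursday, common
2112: Jan 1 Friday, leap
2113: Jan 1 Sunday, common
2114: Jan 1 Monday, common
2115: Jan 1 Tuesday, common
2116: Jan 1 Wednesday, leap
2117: Jan 1 Friday, common
2118: Jan 1 Saturday, common
2119: Jan 1 Sunday, common
2120: Jan 1 Monday, leap
2121: Jan 1 Wednesday, common
2122: Jan 1 Thursday, common
2123: Jan 1 Friday, common
2124: Jan 1 Saturday, leap
2124 matches on both conditions.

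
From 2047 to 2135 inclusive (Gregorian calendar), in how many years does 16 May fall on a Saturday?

Track 16 May's weekday year by year (advancing +1, or +2 across a Feb 29):
  2047: Thu  2048: Sat (+2) ✓  2049: Sun (+1)  2050: Mon (+1)  2051: Tue (+1)
  2052: Thu (+2)  2053: Fri (+1)  2054: Sat (+1) ✓  2055: Sun (+1)  2056: Tue (+2)
  2057: Wed (+1)  2058: Thu (+1)  2059: Fri (+1)  2060: Sun (+2)  … (61 more years) …
  2122: Sat (+1) ✓  2123: Sun (+1)  2124: Tue (+2)  2125: Wed (+1)  2126: Thu (+1)
  2127: Fri (+1)  2128: Sun (+2)  2129: Mon (+1)  2130: Tue (+1)  2131: Wed (+1)
  2132: Fri (+2)  2133: Sat (+1) ✓  2134: Sun (+1)  2135: Mon (+1)
Saturday years: 2048, 2054, 2065, 2071, 2076, 2082, 2093, 2099, 2105, 2111, 2116, 2122, 2133 — 13 in total.

13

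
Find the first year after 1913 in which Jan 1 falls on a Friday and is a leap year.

1932

Jan 1 advances by 2 weekdays after a leap year and by 1 after a common year.
1913: Jan 1 is Wednesday.
1914: Thursday
1915: Friday
1916: Saturday (leap)
1917: Monday
1918: Tuesday
1919: Wednesday
1920: Thursday (leap)
1921: Saturday
1922: Sunday
1923: Monday
1924: Tuesday (leap)
1925: Thursday
1926: Friday
1927: Saturday
1928: Sunday (leap)
1929: Tuesday
1930: Wednesday
1931: Thursday
1932: Friday (leap)
1932 begins on a Friday and is a leap year.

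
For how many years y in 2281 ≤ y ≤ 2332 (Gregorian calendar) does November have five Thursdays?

15

November has 30 days; it has five Thursdays when Thursday falls among the first (month-length − 28) days — i.e. when November 1 is one of Thursday/Wednesday.
November 1 by year: 2281:Tue 2282:Wed✓ 2283:Thu✓ 2284:Sat 2285:Sun 2286:Mon 2287:Tue 2288:Thu✓ 2289:Fri 2290:Sat 2291:Sun 2292:Tue 2293:Wed✓ 2294:Thu✓ 2295:Fri …(22 more)… 2318:Fri 2319:Sat 2320:Mon 2321:Tue 2322:Wed✓ 2323:Thu✓ 2324:Sat 2325:Sun 2326:Mon 2327:Tue 2328:Thu✓ 2329:Fri 2330:Sat 2331:Sun 2332:Tue
Years with five Thursdays: 2282, 2283, 2288, 2293, 2294, 2299, 2300, 2305, 2306, 2311, 2316, 2317, 2322, 2323, 2328 → 15.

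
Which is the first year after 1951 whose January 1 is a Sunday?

1956

Jan 1 advances by 2 weekdays after a leap year and by 1 after a common year.
1951: Jan 1 is Monday.
1952: Tuesday (leap)
1953: Thursday
1954: Friday
1955: Saturday
1956: Sunday (leap)
1956 begins on a Sunday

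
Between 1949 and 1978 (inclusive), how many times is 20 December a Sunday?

Track 20 December's weekday year by year (advancing +1, or +2 across a Feb 29):
  1949: Tue  1950: Wed (+1)  1951: Thu (+1)  1952: Sat (+2)  1953: Sun (+1) ✓
  1954: Mon (+1)  1955: Tue (+1)  1956: Thu (+2)  1957: Fri (+1)  1958: Sat (+1)
  1959: Sun (+1) ✓  1960: Tue (+2)  1961: Wed (+1)  1962: Thu (+1)  1963: Fri (+1)
  1964: Sun (+2) ✓  1965: Mon (+1)  1966: Tue (+1)  1967: Wed (+1)  1968: Fri (+2)
  1969: Sat (+1)  1970: Sun (+1) ✓  1971: Mon (+1)  1972: Wed (+2)  1973: Thu (+1)
  1974: Fri (+1)  1975: Sat (+1)  1976: Mon (+2)  1977: Tue (+1)  1978: Wed (+1)
Sunday years: 1953, 1959, 1964, 1970 — 4 in total.

4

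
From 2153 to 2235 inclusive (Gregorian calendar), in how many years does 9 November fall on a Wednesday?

Track 9 November's weekday year by year (advancing +1, or +2 across a Feb 29):
  2153: Fri  2154: Sat (+1)  2155: Sun (+1)  2156: Tue (+2)  2157: Wed (+1) ✓
  2158: Thu (+1)  2159: Fri (+1)  2160: Sun (+2)  2161: Mon (+1)  2162: Tue (+1)
  2163: Wed (+1) ✓  2164: Fri (+2)  2165: Sat (+1)  2166: Sun (+1)  … (55 more years) …
  2222: Sat (+1)  2223: Sun (+1)  2224: Tue (+2)  2225: Wed (+1) ✓  2226: Thu (+1)
  2227: Fri (+1)  2228: Sun (+2)  2229: Mon (+1)  2230: Tue (+1)  2231: Wed (+1) ✓
  2232: Fri (+2)  2233: Sat (+1)  2234: Sun (+1)  2235: Mon (+1)
Wednesday years: 2157, 2163, 2168, 2174, 2185, 2191, 2196, 2203, 2208, 2214, 2225, 2231 — 12 in total.

12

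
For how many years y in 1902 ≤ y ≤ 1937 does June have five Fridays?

June has 30 days; it has five Fridays when Friday falls among the first (month-length − 28) days — i.e. when June 1 is one of Friday/Thursday.
June 1 by year: 1902:Sun 1903:Mon 1904:Wed 1905:Thu✓ 1906:Fri✓ 1907:Sat 1908:Mon 1909:Tue 1910:Wed 1911:Thu✓ 1912:Sat 1913:Sun 1914:Mon 1915:Tue 1916:Thu✓ …(6 more)… 1923:Fri✓ 1924:Sun 1925:Mon 1926:Tue 1927:Wed 1928:Fri✓ 1929:Sat 1930:Sun 1931:Mon 1932:Wed 1933:Thu✓ 1934:Fri✓ 1935:Sat 1936:Mon 1937:Tue
Years with five Fridays: 1905, 1906, 1911, 1916, 1917, 1922, 1923, 1928, 1933, 1934 → 10.

10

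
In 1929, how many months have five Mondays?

A month of length L has five Mondays iff its first Monday is on day ≤ L−28 (so day 1–3 in a 31-day month, 1–2 in a 30-day month, day 1 in a leap February).
Checking each month of 1929: Jan starts Tue (31d); Feb starts Fri (28d); Mar starts Fri (31d); Apr starts Mon (30d) ✓; May starts Wed (31d); Jun starts Sat (30d); Jul starts Mon (31d) ✓; Aug starts Thu (31d); Sep starts Sun (30d) ✓; Oct starts Tue (31d); Nov starts Fri (30d); Dec starts Sun (31d) ✓.
Five-Monday months: April, July, September, December → 4.

4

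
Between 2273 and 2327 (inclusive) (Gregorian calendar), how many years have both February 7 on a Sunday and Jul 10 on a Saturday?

Check each year's weekday for February 7 and Jul 10:
  2273: Fri/Thu  2274: Sat/Fri  2275: Sun/Sat ✓  2276: Mon/Mon  2277: Wed/Tue  2278: Thu/Wed  2279: Fri/Thu  2280: Sat/Sat  2281: Mon/Sun  2282: Tue/Mon  2283: Wed/Tue  2284: Thu/Thu  2285: Sat/Fri  2286: Sun/Sat ✓  …(27 more)…  2314: Sat/Fri  2315: Sun/Sat ✓  2316: Mon/Mon  2317: Wed/Tue  2318: Thu/Wed  2319: Fri/Thu  2320: Sat/Sat  2321: Mon/Sun  2322: Tue/Mon  2323: Wed/Tue  2324: Thu/Thu  2325: Sat/Fri  2326: Sun/Sat ✓  2327: Mon/Sun
Both conditions hold in: 2275, 2286, 2297, 2309, 2315, 2326 — 6.

6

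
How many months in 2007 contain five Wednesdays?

A month of length L has five Wednesdays iff its first Wednesday is on day ≤ L−28 (so day 1–3 in a 31-day month, 1–2 in a 30-day month, day 1 in a leap February).
Checking each month of 2007: Jan starts Mon (31d) ✓; Feb starts Thu (28d); Mar starts Thu (31d); Apr starts Sun (30d); May starts Tue (31d) ✓; Jun starts Fri (30d); Jul starts Sun (31d); Aug starts Wed (31d) ✓; Sep starts Sat (30d); Oct starts Mon (31d) ✓; Nov starts Thu (30d); Dec starts Sat (31d).
Five-Wednesday months: January, May, August, October → 4.

4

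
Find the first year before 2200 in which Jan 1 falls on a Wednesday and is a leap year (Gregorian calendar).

2172

Jan 1 advances by 2 weekdays after a leap year and by 1 after a common year.
2200: Jan 1 is Wednesday.
2199: Tuesday
2198: Monday
2197: Sunday
2196: Friday (leap)
2195: Thursday
2194: Wednesday
2193: Tuesday
2192: Sunday (leap)
2191: Saturday
2190: Friday
2189: Thursday
2188: Tuesday (leap)
2187: Monday
2186: Sunday
2185: Saturday
2184: Thursday (leap)
2183: Wednesday
2182: Tuesday
2181: Monday
2180: Saturday (leap)
2179: Friday
2178: Thursday
2177: Wednesday
2176: Monday (leap)
2175: Sunday
2174: Saturday
2173: Friday
2172: Wednesday (leap)
2172 begins on a Wednesday and is a leap year.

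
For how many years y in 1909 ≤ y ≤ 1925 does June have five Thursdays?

5

June has 30 days; it has five Thursdays when Thursday falls among the first (month-length − 28) days — i.e. when June 1 is one of Thursday/Wednesday.
June 1 by year: 1909:Tue 1910:Wed✓ 1911:Thu✓ 1912:Sat 1913:Sun 1914:Mon 1915:Tue 1916:Thu✓ 1917:Fri 1918:Sat 1919:Sun 1920:Tue 1921:Wed✓ 1922:Thu✓ 1923:Fri 1924:Sun 1925:Mon
Years with five Thursdays: 1910, 1911, 1916, 1921, 1922 → 5.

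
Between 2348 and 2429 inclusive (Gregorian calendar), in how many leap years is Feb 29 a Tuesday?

Leap years in 2348–2429: 21 of them.
Feb 29 weekday advances by 5 (mod 7) from one leap year to the next four years later (or differs when a century non-leap intervenes).
Leap-day weekdays: 2348:Sun 2352:Fri 2356:Wed 2360:Mon 2364:Sat 2368:Thu 2372:Tue✓ 2376:Sun 2380:Fri 2384:Wed 2388:Mon 2392:Sat 2396:Thu 2400:Tue✓ 2404:Sun 2408:Fri 2412:Wed 2416:Mon 2420:Sat 2424:Thu 2428:Tue✓
Tuesday: 2372, 2400, 2428 → 3.

3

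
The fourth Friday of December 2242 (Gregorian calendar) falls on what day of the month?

December 1, 2242 is a Thursday, so the first Friday is the 2nd.
The fourth Friday is 2 + 21 = 23.

23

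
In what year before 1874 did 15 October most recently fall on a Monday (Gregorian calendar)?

From one year to the next, a fixed date's weekday advances by 1, or by 2 when a Feb 29 lies between the two dates.
1874: October 15 is Thursday.
1873: Wednesday (−1)
1872: Tuesday (−1)
1871: Sunday (−2)
1870: Saturday (−1)
1869: Friday (−1)
1868: Thursday (−1)
1867: Tuesday (−2)
1866: Monday (−1)
15 October falls on a Monday in 1866.

1866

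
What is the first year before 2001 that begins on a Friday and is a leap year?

Jan 1 advances by 2 weekdays after a leap year and by 1 after a common year.
2001: Jan 1 is Monday.
2000: Saturday (leap)
1999: Friday
1998: Thursday
1997: Wednesday
1996: Monday (leap)
1995: Sunday
1994: Saturday
1993: Friday
1992: Wednesday (leap)
1991: Tuesday
1990: Monday
1989: Sunday
1988: Friday (leap)
1988 begins on a Friday and is a leap year.

1988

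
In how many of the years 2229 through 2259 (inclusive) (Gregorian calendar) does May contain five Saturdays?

14

May has 31 days; it has five Saturdays when Saturday falls among the first (month-length − 28) days — i.e. when May 1 is one of Saturday/Friday/Thursday.
May 1 by year: 2229:Fri✓ 2230:Sat✓ 2231:Sun 2232:Tue 2233:Wed 2234:Thu✓ 2235:Fri✓ 2236:Sun 2237:Mon 2238:Tue 2239:Wed 2240:Fri✓ 2241:Sat✓ 2242:Sun 2243:Mon 2244:Wed 2245:Thu✓ 2246:Fri✓ 2247:Sat✓ 2248:Mon 2249:Tue 2250:Wed 2251:Thu✓ 2252:Sat✓ 2253:Sun 2254:Mon 2255:Tue 2256:Thu✓ 2257:Fri✓ 2258:Sat✓ 2259:Sun
Years with five Saturdays: 2229, 2230, 2234, 2235, 2240, 2241, 2245, 2246, 2247, 2251, 2252, 2256, 2257, 2258 → 14.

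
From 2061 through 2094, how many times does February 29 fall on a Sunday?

Leap years in 2061–2094: 8 of them.
Feb 29 weekday advances by 5 (mod 7) from one leap year to the next four years later (or differs when a century non-leap intervenes).
Leap-day weekdays: 2064:Fri 2068:Wed 2072:Mon 2076:Sat 2080:Thu 2084:Tue 2088:Sun✓ 2092:Fri
Sunday: 2088 → 1.

1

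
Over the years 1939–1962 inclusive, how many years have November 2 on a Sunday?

Track November 2's weekday year by year (advancing +1, or +2 across a Feb 29):
  1939: Thu  1940: Sat (+2)  1941: Sun (+1) ✓  1942: Mon (+1)  1943: Tue (+1)
  1944: Thu (+2)  1945: Fri (+1)  1946: Sat (+1)  1947: Sun (+1) ✓  1948: Tue (+2)
  1949: Wed (+1)  1950: Thu (+1)  1951: Fri (+1)  1952: Sun (+2) ✓  1953: Mon (+1)
  1954: Tue (+1)  1955: Wed (+1)  1956: Fri (+2)  1957: Sat (+1)  1958: Sun (+1) ✓
  1959: Mon (+1)  1960: Wed (+2)  1961: Thu (+1)  1962: Fri (+1)
Sunday years: 1941, 1947, 1952, 1958 — 4 in total.

4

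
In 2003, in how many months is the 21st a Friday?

Check the 21st of each month of 2003: Jan 21: Tue, Feb 21: Fri, Mar 21: Fri, Apr 21: Mon, May 21: Wed, Jun 21: Sat, Jul 21: Mon, Aug 21: Thu, Sep 21: Sun, Oct 21: Tue, Nov 21: Fri, Dec 21: Sun.
Friday occurs in February, March, November — 3 months.

3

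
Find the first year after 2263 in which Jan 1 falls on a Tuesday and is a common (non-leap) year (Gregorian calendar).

Jan 1 advances by 2 weekdays after a leap year and by 1 after a common year.
2263: Jan 1 is Thursday.
2264: Friday (leap)
2265: Sunday
2266: Monday
2267: Tuesday
2267 begins on a Tuesday and is a common year.

2267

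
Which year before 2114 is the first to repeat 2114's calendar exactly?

Two years share a calendar iff Jan 1 falls on the same weekday and both are leap or both are common. 2114: Jan 1 is Monday, common year.
2113: Jan 1 Sunday, common
2112: Jan 1 Friday, leap
2111: Jan 1 Thursday, common
2110: Jan 1 Wednesday, common
2109: Jan 1 Tuesday, common
2108: Jan 1 Sunday, leap
2107: Jan 1 Saturday, common
2106: Jan 1 Friday, common
2105: Jan 1 Thursday, common
2104: Jan 1 Tuesday, leap
2103: Jan 1 Monday, common
2103 matches on both conditions.

2103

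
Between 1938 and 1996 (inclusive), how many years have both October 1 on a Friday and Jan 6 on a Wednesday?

Check each year's weekday for October 1 and Jan 6:
  1938: Sat/Thu  1939: Sun/Fri  1940: Tue/Sat  1941: Wed/Mon  1942: Thu/Tue  1943: Fri/Wed ✓  1944: Sun/Thu  1945: Mon/Sat  1946: Tue/Sun  1947: Wed/Mon  1948: Fri/Tue  1949: Sat/Thu  1950: Sun/Fri  1951: Mon/Sat  …(31 more)…  1983: Sat/Thu  1984: Mon/Fri  1985: Tue/Sun  1986: Wed/Mon  1987: Thu/Tue  1988: Sat/Wed  1989: Sun/Fri  1990: Mon/Sat  1991: Tue/Sun  1992: Thu/Mon  1993: Fri/Wed ✓  1994: Sat/Thu  1995: Sun/Fri  1996: Tue/Sat
Both conditions hold in: 1943, 1954, 1965, 1971, 1982, 1993 — 6.

6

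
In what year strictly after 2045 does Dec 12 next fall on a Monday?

2050

From one year to the next, a fixed date's weekday advances by 1, or by 2 when a Feb 29 lies between the two dates.
2045: December 12 is Tuesday.
2046: Wednesday (+1)
2047: Thursday (+1)
2048: Saturday (+2)
2049: Sunday (+1)
2050: Monday (+1)
Dec 12 falls on a Monday in 2050.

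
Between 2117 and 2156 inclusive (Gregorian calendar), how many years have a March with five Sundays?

March has 31 days; it has five Sundays when Sunday falls among the first (month-length − 28) days — i.e. when March 1 is one of Sunday/Saturday/Friday.
March 1 by year: 2117:Mon 2118:Tue 2119:Wed 2120:Fri✓ 2121:Sat✓ 2122:Sun✓ 2123:Mon 2124:Wed 2125:Thu 2126:Fri✓ 2127:Sat✓ 2128:Mon 2129:Tue 2130:Wed 2131:Thu …(10 more)… 2142:Thu 2143:Fri✓ 2144:Sun✓ 2145:Mon 2146:Tue 2147:Wed 2148:Fri✓ 2149:Sat✓ 2150:Sun✓ 2151:Mon 2152:Wed 2153:Thu 2154:Fri✓ 2155:Sat✓ 2156:Mon
Years with five Sundays: 2120, 2121, 2122, 2126, 2127, 2132, 2133, 2137, 2138, 2139, 2143, 2144, 2148, 2149, 2150, 2154, 2155 → 17.

17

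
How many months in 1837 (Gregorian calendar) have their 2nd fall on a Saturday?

2

Check the 2nd of each month of 1837: Jan 2: Mon, Feb 2: Thu, Mar 2: Thu, Apr 2: Sun, May 2: Tue, Jun 2: Fri, Jul 2: Sun, Aug 2: Wed, Sep 2: Sat, Oct 2: Mon, Nov 2: Thu, Dec 2: Sat.
Saturday occurs in September, December — 2 months.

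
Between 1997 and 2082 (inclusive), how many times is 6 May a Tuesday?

13

Track 6 May's weekday year by year (advancing +1, or +2 across a Feb 29):
  1997: Tue ✓  1998: Wed (+1)  1999: Thu (+1)  2000: Sat (+2)  2001: Sun (+1)
  2002: Mon (+1)  2003: Tue (+1) ✓  2004: Thu (+2)  2005: Fri (+1)  2006: Sat (+1)
  2007: Sun (+1)  2008: Tue (+2) ✓  2009: Wed (+1)  2010: Thu (+1)  … (58 more years) …
  2069: Mon (+1)  2070: Tue (+1) ✓  2071: Wed (+1)  2072: Fri (+2)  2073: Sat (+1)
  2074: Sun (+1)  2075: Mon (+1)  2076: Wed (+2)  2077: Thu (+1)  2078: Fri (+1)
  2079: Sat (+1)  2080: Mon (+2)  2081: Tue (+1) ✓  2082: Wed (+1)
Tuesday years: 1997, 2003, 2008, 2014, 2025, 2031, 2036, 2042, 2053, 2059, 2064, 2070, 2081 — 13 in total.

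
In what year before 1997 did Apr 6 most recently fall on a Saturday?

1996

From one year to the next, a fixed date's weekday advances by 1, or by 2 when a Feb 29 lies between the two dates.
1997: April 6 is Sunday.
1996: Saturday (−1)
Apr 6 falls on a Saturday in 1996.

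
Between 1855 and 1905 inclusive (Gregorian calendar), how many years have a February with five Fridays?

2

February has 28 days (29 in leap years); it has five Fridays when Friday falls among the first (month-length − 28) days — i.e. when February 1 is Friday in a leap year (never in a common year).
February 1 by year: 1855:Thu 1856:Fri✓ 1857:Sun 1858:Mon 1859:Tue 1860:Wed 1861:Fri 1862:Sat 1863:Sun 1864:Mon 1865:Wed 1866:Thu 1867:Fri 1868:Sat 1869:Mon …(21 more)… 1891:Sun 1892:Mon 1893:Wed 1894:Thu 1895:Fri 1896:Sat 1897:Mon 1898:Tue 1899:Wed 1900:Thu 1901:Fri 1902:Sat 1903:Sun 1904:Mon 1905:Wed
Years with five Fridays: 1856, 1884 → 2.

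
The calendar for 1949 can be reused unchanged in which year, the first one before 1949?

Two years share a calendar iff Jan 1 falls on the same weekday and both are leap or both are common. 1949: Jan 1 is Saturday, common year.
1948: Jan 1 Thursday, leap
1947: Jan 1 Wednesday, common
1946: Jan 1 Tuesday, common
1945: Jan 1 Monday, common
1944: Jan 1 Saturday, leap
1943: Jan 1 Friday, common
1942: Jan 1 Thursday, common
1941: Jan 1 Wednesday, common
1940: Jan 1 Monday, leap
1939: Jan 1 Sunday, common
1938: Jan 1 Saturday, common
1938 matches on both conditions.

1938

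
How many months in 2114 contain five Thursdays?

4

A month of length L has five Thursdays iff its first Thursday is on day ≤ L−28 (so day 1–3 in a 31-day month, 1–2 in a 30-day month, day 1 in a leap February).
Checking each month of 2114: Jan starts Mon (31d); Feb starts Thu (28d); Mar starts Thu (31d) ✓; Apr starts Sun (30d); May starts Tue (31d) ✓; Jun starts Fri (30d); Jul starts Sun (31d); Aug starts Wed (31d) ✓; Sep starts Sat (30d); Oct starts Mon (31d); Nov starts Thu (30d) ✓; Dec starts Sat (31d).
Five-Thursday months: March, May, August, November → 4.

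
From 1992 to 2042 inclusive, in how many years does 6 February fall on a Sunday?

Track 6 February's weekday year by year (advancing +1, or +2 across a Feb 29):
  1992: Thu  1993: Sat (+2)  1994: Sun (+1) ✓  1995: Mon (+1)  1996: Tue (+1)
  1997: Thu (+2)  1998: Fri (+1)  1999: Sat (+1)  2000: Sun (+1) ✓  2001: Tue (+2)
  2002: Wed (+1)  2003: Thu (+1)  2004: Fri (+1)  2005: Sun (+2) ✓  … (23 more years) …
  2029: Tue (+2)  2030: Wed (+1)  2031: Thu (+1)  2032: Fri (+1)  2033: Sun (+2) ✓
  2034: Mon (+1)  2035: Tue (+1)  2036: Wed (+1)  2037: Fri (+2)  2038: Sat (+1)
  2039: Sun (+1) ✓  2040: Mon (+1)  2041: Wed (+2)  2042: Thu (+1)
Sunday years: 1994, 2000, 2005, 2011, 2022, 2028, 2033, 2039 — 8 in total.

8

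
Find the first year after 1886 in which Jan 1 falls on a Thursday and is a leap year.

Jan 1 advances by 2 weekdays after a leap year and by 1 after a common year.
1886: Jan 1 is Friday.
1887: Saturday
1888: Sunday (leap)
1889: Tuesday
1890: Wednesday
1891: Thursday
1892: Friday (leap)
1893: Sunday
1894: Monday
1895: Tuesday
1896: Wednesday (leap)
1897: Friday
1898: Saturday
1899: Sunday
1900: Monday
1901: Tuesday
1902: Wednesday
1903: Thursday
1904: Friday (leap)
1905: Sunday
1906: Monday
1907: Tuesday
1908: Wednesday (leap)
1909: Friday
1910: Saturday
1911: Sunday
1912: Monday (leap)
1913: Wednesday
1914: Thursday
1915: Friday
1916: Saturday (leap)
1917: Monday
1918: Tuesday
1919: Wednesday
1920: Thursday (leap)
1920 begins on a Thursday and is a leap year.

1920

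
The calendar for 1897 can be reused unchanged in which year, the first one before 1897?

Two years share a calendar iff Jan 1 falls on the same weekday and both are leap or both are common. 1897: Jan 1 is Friday, common year.
1896: Jan 1 Wednesday, leap
1895: Jan 1 Tuesday, common
1894: Jan 1 Monday, common
1893: Jan 1 Sunday, common
1892: Jan 1 Friday, leap
1891: Jan 1 Thursday, common
1890: Jan 1 Wednesday, common
1889: Jan 1 Tuesday, common
1888: Jan 1 Sunday, leap
1887: Jan 1 Saturday, common
1886: Jan 1 Friday, common
1886 matches on both conditions.

1886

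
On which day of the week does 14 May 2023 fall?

January 1, 2023 is a Sunday.
May 14 is day 134 of the year, i.e. 133 days after Jan 1.
133 mod 7 = 0, so advance 0 weekdays from Sunday: Sunday.

Sunday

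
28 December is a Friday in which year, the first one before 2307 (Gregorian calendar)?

2306

From one year to the next, a fixed date's weekday advances by 1, or by 2 when a Feb 29 lies between the two dates.
2307: December 28 is Saturday.
2306: Friday (−1)
28 December falls on a Friday in 2306.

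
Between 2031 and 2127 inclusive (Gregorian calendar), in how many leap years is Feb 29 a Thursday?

3

Leap years in 2031–2127: 23 of them.
Feb 29 weekday advances by 5 (mod 7) from one leap year to the next four years later (or differs when a century non-leap intervenes).
Leap-day weekdays: 2032:Sun 2036:Fri 2040:Wed 2044:Mon 2048:Sat 2052:Thu✓ 2056:Tue 2060:Sun 2064:Fri 2068:Wed 2072:Mon 2076:Sat 2080:Thu✓ 2084:Tue 2088:Sun 2092:Fri 2096:Wed 2104:Fri 2108:Wed 2112:Mon 2116:Sat 2120:Thu✓ 2124:Tue
Thursday: 2052, 2080, 2120 → 3.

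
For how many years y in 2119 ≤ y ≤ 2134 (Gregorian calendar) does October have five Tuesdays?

October has 31 days; it has five Tuesdays when Tuesday falls among the first (month-length − 28) days — i.e. when October 1 is one of Tuesday/Monday/Sunday.
October 1 by year: 2119:Sun✓ 2120:Tue✓ 2121:Wed 2122:Thu 2123:Fri 2124:Sun✓ 2125:Mon✓ 2126:Tue✓ 2127:Wed 2128:Fri 2129:Sat 2130:Sun✓ 2131:Mon✓ 2132:Wed 2133:Thu 2134:Fri
Years with five Tuesdays: 2119, 2120, 2124, 2125, 2126, 2130, 2131 → 7.

7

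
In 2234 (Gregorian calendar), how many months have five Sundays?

4

A month of length L has five Sundays iff its first Sunday is on day ≤ L−28 (so day 1–3 in a 31-day month, 1–2 in a 30-day month, day 1 in a leap February).
Checking each month of 2234: Jan starts Wed (31d); Feb starts Sat (28d); Mar starts Sat (31d) ✓; Apr starts Tue (30d); May starts Thu (31d); Jun starts Sun (30d) ✓; Jul starts Tue (31d); Aug starts Fri (31d) ✓; Sep starts Mon (30d); Oct starts Wed (31d); Nov starts Sat (30d) ✓; Dec starts Mon (31d).
Five-Sunday months: March, June, August, November → 4.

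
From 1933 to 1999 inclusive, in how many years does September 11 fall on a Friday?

Track September 11's weekday year by year (advancing +1, or +2 across a Feb 29):
  1933: Mon  1934: Tue (+1)  1935: Wed (+1)  1936: Fri (+2) ✓  1937: Sat (+1)
  1938: Sun (+1)  1939: Mon (+1)  1940: Wed (+2)  1941: Thu (+1)  1942: Fri (+1) ✓
  1943: Sat (+1)  1944: Mon (+2)  1945: Tue (+1)  1946: Wed (+1)  … (39 more years) …
  1986: Thu (+1)  1987: Fri (+1) ✓  1988: Sun (+2)  1989: Mon (+1)  1990: Tue (+1)
  1991: Wed (+1)  1992: Fri (+2) ✓  1993: Sat (+1)  1994: Sun (+1)  1995: Mon (+1)
  1996: Wed (+2)  1997: Thu (+1)  1998: Fri (+1) ✓  1999: Sat (+1)
Friday years: 1936, 1942, 1953, 1959, 1964, 1970, 1981, 1987, 1992, 1998 — 10 in total.

10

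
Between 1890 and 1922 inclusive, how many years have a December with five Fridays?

December has 31 days; it has five Fridays when Friday falls among the first (month-length − 28) days — i.e. when December 1 is one of Friday/Thursday/Wednesday.
December 1 by year: 1890:Mon 1891:Tue 1892:Thu✓ 1893:Fri✓ 1894:Sat 1895:Sun 1896:Tue 1897:Wed✓ 1898:Thu✓ 1899:Fri✓ 1900:Sat 1901:Sun 1902:Mon 1903:Tue 1904:Thu✓ …(3 more)… 1908:Tue 1909:Wed✓ 1910:Thu✓ 1911:Fri✓ 1912:Sun 1913:Mon 1914:Tue 1915:Wed✓ 1916:Fri✓ 1917:Sat 1918:Sun 1919:Mon 1920:Wed✓ 1921:Thu✓ 1922:Fri✓
Years with five Fridays: 1892, 1893, 1897, 1898, 1899, 1904, 1905, 1909, 1910, 1911, 1915, 1916, 1920, 1921, 1922 → 15.

15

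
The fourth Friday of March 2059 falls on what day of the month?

March 1, 2059 is a Saturday, so the first Friday is the 7th.
The fourth Friday is 7 + 21 = 28.

28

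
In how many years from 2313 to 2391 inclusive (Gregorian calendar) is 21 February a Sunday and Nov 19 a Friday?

Check each year's weekday for 21 February and Nov 19:
  2313: Fri/Wed  2314: Sat/Thu  2315: Sun/Fri ✓  2316: Mon/Sun  2317: Wed/Mon  2318: Thu/Tue  2319: Fri/Wed  2320: Sat/Fri  2321: Mon/Sat  2322: Tue/Sun  2323: Wed/Mon  2324: Thu/Wed  2325: Sat/Thu  2326: Sun/Fri ✓  …(51 more)…  2378: Tue/Sun  2379: Wed/Mon  2380: Thu/Wed  2381: Sat/Thu  2382: Sun/Fri ✓  2383: Mon/Sat  2384: Tue/Mon  2385: Thu/Tue  2386: Fri/Wed  2387: Sat/Thu  2388: Sun/Sat  2389: Tue/Sun  2390: Wed/Mon  2391: Thu/Tue
Both conditions hold in: 2315, 2326, 2337, 2343, 2354, 2365, 2371, 2382 — 8.

8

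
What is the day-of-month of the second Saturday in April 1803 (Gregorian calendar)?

9

April 1, 1803 is a Friday, so the first Saturday is the 2nd.
The second Saturday is 2 + 7 = 9.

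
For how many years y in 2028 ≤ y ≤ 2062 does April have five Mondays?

April has 30 days; it has five Mondays when Monday falls among the first (month-length − 28) days — i.e. when April 1 is one of Monday/Sunday.
April 1 by year: 2028:Sat 2029:Sun✓ 2030:Mon✓ 2031:Tue 2032:Thu 2033:Fri 2034:Sat 2035:Sun✓ 2036:Tue 2037:Wed 2038:Thu 2039:Fri 2040:Sun✓ 2041:Mon✓ 2042:Tue …(5 more)… 2048:Wed 2049:Thu 2050:Fri 2051:Sat 2052:Mon✓ 2053:Tue 2054:Wed 2055:Thu 2056:Sat 2057:Sun✓ 2058:Mon✓ 2059:Tue 2060:Thu 2061:Fri 2062:Sat
Years with five Mondays: 2029, 2030, 2035, 2040, 2041, 2046, 2047, 2052, 2057, 2058 → 10.

10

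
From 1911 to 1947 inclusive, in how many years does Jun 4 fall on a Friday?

5

Track Jun 4's weekday year by year (advancing +1, or +2 across a Feb 29):
  1911: Sun  1912: Tue (+2)  1913: Wed (+1)  1914: Thu (+1)  1915: Fri (+1) ✓
  1916: Sun (+2)  1917: Mon (+1)  1918: Tue (+1)  1919: Wed (+1)  1920: Fri (+2) ✓
  1921: Sat (+1)  1922: Sun (+1)  1923: Mon (+1)  1924: Wed (+2)  … (9 more years) …
  1934: Mon (+1)  1935: Tue (+1)  1936: Thu (+2)  1937: Fri (+1) ✓  1938: Sat (+1)
  1939: Sun (+1)  1940: Tue (+2)  1941: Wed (+1)  1942: Thu (+1)  1943: Fri (+1) ✓
  1944: Sun (+2)  1945: Mon (+1)  1946: Tue (+1)  1947: Wed (+1)
Friday years: 1915, 1920, 1926, 1937, 1943 — 5 in total.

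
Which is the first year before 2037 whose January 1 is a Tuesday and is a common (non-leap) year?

2030

Jan 1 advances by 2 weekdays after a leap year and by 1 after a common year.
2037: Jan 1 is Thursday.
2036: Tuesday (leap)
2035: Monday
2034: Sunday
2033: Saturday
2032: Thursday (leap)
2031: Wednesday
2030: Tuesday
2030 begins on a Tuesday and is a common year.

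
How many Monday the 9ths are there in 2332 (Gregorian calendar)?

1

Check the 9th of each month of 2332: Jan 9: Sat, Feb 9: Tue, Mar 9: Wed, Apr 9: Sat, May 9: Mon, Jun 9: Thu, Jul 9: Sat, Aug 9: Tue, Sep 9: Fri, Oct 9: Sun, Nov 9: Wed, Dec 9: Fri.
Monday occurs in May — 1 month.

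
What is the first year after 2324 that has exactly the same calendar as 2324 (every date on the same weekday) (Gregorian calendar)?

Two years share a calendar iff Jan 1 falls on the same weekday and both are leap or both are common. 2324: Jan 1 is Tuesday, leap year.
2325: Jan 1 Thursday, common
2326: Jan 1 Friday, common
2327: Jan 1 Saturday, common
2328: Jan 1 Sunday, leap
2329: Jan 1 Tuesday, common
2330: Jan 1 Wednesday, common
2331: Jan 1 Thursday, common
2332: Jan 1 Friday, leap
2333: Jan 1 Sunday, common
2334: Jan 1 Monday, common
2335: Jan 1 Tuesday, common
2336: Jan 1 Wednesday, leap
2337: Jan 1 Friday, common
2338: Jan 1 Saturday, common
2339: Jan 1 Sunday, common
2340: Jan 1 Monday, leap
2341: Jan 1 Wednesday, common
2342: Jan 1 Thursday, common
2343: Jan 1 Friday, common
2344: Jan 1 Saturday, leap
2345: Jan 1 Monday, common
2346: Jan 1 Tuesday, common
2347: Jan 1 Wednesday, common
2348: Jan 1 Thursday, leap
2349: Jan 1 Saturday, common
2350: Jan 1 Sunday, common
2351: Jan 1 Monday, common
2352: Jan 1 Tuesday, leap
2352 matches on both conditions.

2352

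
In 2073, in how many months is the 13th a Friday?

2

Check the 13th of each month of 2073: Jan 13: Fri, Feb 13: Mon, Mar 13: Mon, Apr 13: Thu, May 13: Sat, Jun 13: Tue, Jul 13: Thu, Aug 13: Sun, Sep 13: Wed, Oct 13: Fri, Nov 13: Mon, Dec 13: Wed.
Friday occurs in January, October — 2 months.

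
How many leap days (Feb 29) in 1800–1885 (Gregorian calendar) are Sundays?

3

Leap years in 1800–1885: 21 of them.
Feb 29 weekday advances by 5 (mod 7) from one leap year to the next four years later (or differs when a century non-leap intervenes).
Leap-day weekdays: 1804:Wed 1808:Mon 1812:Sat 1816:Thu 1820:Tue 1824:Sun✓ 1828:Fri 1832:Wed 1836:Mon 1840:Sat 1844:Thu 1848:Tue 1852:Sun✓ 1856:Fri 1860:Wed 1864:Mon 1868:Sat 1872:Thu 1876:Tue 1880:Sun✓ 1884:Fri
Sunday: 1824, 1852, 1880 → 3.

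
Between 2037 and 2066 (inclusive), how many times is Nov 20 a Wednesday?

4

Track Nov 20's weekday year by year (advancing +1, or +2 across a Feb 29):
  2037: Fri  2038: Sat (+1)  2039: Sun (+1)  2040: Tue (+2)  2041: Wed (+1) ✓
  2042: Thu (+1)  2043: Fri (+1)  2044: Sun (+2)  2045: Mon (+1)  2046: Tue (+1)
  2047: Wed (+1) ✓  2048: Fri (+2)  2049: Sat (+1)  2050: Sun (+1)  2051: Mon (+1)
  2052: Wed (+2) ✓  2053: Thu (+1)  2054: Fri (+1)  2055: Sat (+1)  2056: Mon (+2)
  2057: Tue (+1)  2058: Wed (+1) ✓  2059: Thu (+1)  2060: Sat (+2)  2061: Sun (+1)
  2062: Mon (+1)  2063: Tue (+1)  2064: Thu (+2)  2065: Fri (+1)  2066: Sat (+1)
Wednesday years: 2041, 2047, 2052, 2058 — 4 in total.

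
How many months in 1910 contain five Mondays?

A month of length L has five Mondays iff its first Monday is on day ≤ L−28 (so day 1–3 in a 31-day month, 1–2 in a 30-day month, day 1 in a leap February).
Checking each month of 1910: Jan starts Sat (31d) ✓; Feb starts Tue (28d); Mar starts Tue (31d); Apr starts Fri (30d); May starts Sun (31d) ✓; Jun starts Wed (30d); Jul starts Fri (31d); Aug starts Mon (31d) ✓; Sep starts Thu (30d); Oct starts Sat (31d) ✓; Nov starts Tue (30d); Dec starts Thu (31d).
Five-Monday months: January, May, August, October → 4.

4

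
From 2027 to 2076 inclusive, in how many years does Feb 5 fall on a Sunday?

Track Feb 5's weekday year by year (advancing +1, or +2 across a Feb 29):
  2027: Fri  2028: Sat (+1)  2029: Mon (+2)  2030: Tue (+1)  2031: Wed (+1)
  2032: Thu (+1)  2033: Sat (+2)  2034: Sun (+1) ✓  2035: Mon (+1)  2036: Tue (+1)
  2037: Thu (+2)  2038: Fri (+1)  2039: Sat (+1)  2040: Sun (+1) ✓  … (22 more years) …
  2063: Mon (+1)  2064: Tue (+1)  2065: Thu (+2)  2066: Fri (+1)  2067: Sat (+1)
  2068: Sun (+1) ✓  2069: Tue (+2)  2070: Wed (+1)  2071: Thu (+1)  2072: Fri (+1)
  2073: Sun (+2) ✓  2074: Mon (+1)  2075: Tue (+1)  2076: Wed (+1)
Sunday years: 2034, 2040, 2045, 2051, 2062, 2068, 2073 — 7 in total.

7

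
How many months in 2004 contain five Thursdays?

5

A month of length L has five Thursdays iff its first Thursday is on day ≤ L−28 (so day 1–3 in a 31-day month, 1–2 in a 30-day month, day 1 in a leap February).
Checking each month of 2004: Jan starts Thu (31d) ✓; Feb starts Sun (29d); Mar starts Mon (31d); Apr starts Thu (30d) ✓; May starts Sat (31d); Jun starts Tue (30d); Jul starts Thu (31d) ✓; Aug starts Sun (31d); Sep starts Wed (30d) ✓; Oct starts Fri (31d); Nov starts Mon (30d); Dec starts Wed (31d) ✓.
Five-Thursday months: January, April, July, September, December → 5.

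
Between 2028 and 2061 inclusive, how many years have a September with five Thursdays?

10

September has 30 days; it has five Thursdays when Thursday falls among the first (month-length − 28) days — i.e. when September 1 is one of Thursday/Wednesday.
September 1 by year: 2028:Fri 2029:Sat 2030:Sun 2031:Mon 2032:Wed✓ 2033:Thu✓ 2034:Fri 2035:Sat 2036:Mon 2037:Tue 2038:Wed✓ 2039:Thu✓ 2040:Sat 2041:Sun 2042:Mon …(4 more)… 2047:Sun 2048:Tue 2049:Wed✓ 2050:Thu✓ 2051:Fri 2052:Sun 2053:Mon 2054:Tue 2055:Wed✓ 2056:Fri 2057:Sat 2058:Sun 2059:Mon 2060:Wed✓ 2061:Thu✓
Years with five Thursdays: 2032, 2033, 2038, 2039, 2044, 2049, 2050, 2055, 2060, 2061 → 10.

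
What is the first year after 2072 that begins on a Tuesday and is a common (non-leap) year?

Jan 1 advances by 2 weekdays after a leap year and by 1 after a common year.
2072: Jan 1 is Friday (leap).
2073: Sunday
2074: Monday
2075: Tuesday
2075 begins on a Tuesday and is a common year.

2075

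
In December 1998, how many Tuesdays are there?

December 1998 has 31 days and begins on Tuesday.
The first Tuesday is December 1.
Tuesdays fall on 1, 8, 15, 22, 29 — that's 5.

5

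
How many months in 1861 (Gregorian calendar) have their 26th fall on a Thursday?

Check the 26th of each month of 1861: Jan 26: Sat, Feb 26: Tue, Mar 26: Tue, Apr 26: Fri, May 26: Sun, Jun 26: Wed, Jul 26: Fri, Aug 26: Mon, Sep 26: Thu, Oct 26: Sat, Nov 26: Tue, Dec 26: Thu.
Thursday occurs in September, December — 2 months.

2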